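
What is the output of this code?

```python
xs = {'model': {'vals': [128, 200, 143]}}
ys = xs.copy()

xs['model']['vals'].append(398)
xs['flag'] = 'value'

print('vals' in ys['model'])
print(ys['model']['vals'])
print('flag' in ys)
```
True
[128, 200, 143, 398]
False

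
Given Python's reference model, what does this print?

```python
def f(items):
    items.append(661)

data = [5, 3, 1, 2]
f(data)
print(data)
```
[5, 3, 1, 2, 661]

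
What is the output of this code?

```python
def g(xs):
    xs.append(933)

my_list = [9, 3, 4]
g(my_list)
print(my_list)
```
[9, 3, 4, 933]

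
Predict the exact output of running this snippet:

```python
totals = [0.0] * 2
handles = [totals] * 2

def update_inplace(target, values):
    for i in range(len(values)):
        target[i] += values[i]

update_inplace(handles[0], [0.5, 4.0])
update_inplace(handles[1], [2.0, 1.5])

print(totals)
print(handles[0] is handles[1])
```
[2.5, 5.5]
True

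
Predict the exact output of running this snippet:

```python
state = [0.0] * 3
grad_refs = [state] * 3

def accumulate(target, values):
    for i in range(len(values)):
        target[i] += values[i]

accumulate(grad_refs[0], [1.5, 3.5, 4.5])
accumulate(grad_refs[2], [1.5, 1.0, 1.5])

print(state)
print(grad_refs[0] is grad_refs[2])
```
[3.0, 4.5, 6.0]
True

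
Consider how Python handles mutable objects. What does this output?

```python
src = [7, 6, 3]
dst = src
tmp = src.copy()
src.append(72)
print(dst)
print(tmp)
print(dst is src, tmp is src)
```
[7, 6, 3, 72]
[7, 6, 3]
True False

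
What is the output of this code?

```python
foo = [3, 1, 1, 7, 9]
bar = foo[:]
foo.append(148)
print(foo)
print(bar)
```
[3, 1, 1, 7, 9, 148]
[3, 1, 1, 7, 9]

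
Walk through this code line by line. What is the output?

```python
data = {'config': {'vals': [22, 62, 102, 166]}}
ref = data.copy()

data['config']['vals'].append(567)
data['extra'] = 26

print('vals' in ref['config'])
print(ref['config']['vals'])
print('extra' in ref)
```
True
[22, 62, 102, 166, 567]
False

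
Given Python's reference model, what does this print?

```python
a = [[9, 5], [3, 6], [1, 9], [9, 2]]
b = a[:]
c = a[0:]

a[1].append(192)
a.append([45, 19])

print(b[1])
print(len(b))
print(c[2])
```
[3, 6, 192]
4
[1, 9]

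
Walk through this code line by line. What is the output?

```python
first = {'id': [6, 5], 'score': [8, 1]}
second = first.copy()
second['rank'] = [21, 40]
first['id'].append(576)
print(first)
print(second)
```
{'id': [6, 5, 576], 'score': [8, 1]}
{'id': [6, 5, 576], 'score': [8, 1], 'rank': [21, 40]}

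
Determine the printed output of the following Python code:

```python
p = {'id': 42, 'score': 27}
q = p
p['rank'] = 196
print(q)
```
{'id': 42, 'score': 27, 'rank': 196}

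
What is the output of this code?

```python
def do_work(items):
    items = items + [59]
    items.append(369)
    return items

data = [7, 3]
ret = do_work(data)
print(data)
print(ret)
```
[7, 3]
[7, 3, 59, 369]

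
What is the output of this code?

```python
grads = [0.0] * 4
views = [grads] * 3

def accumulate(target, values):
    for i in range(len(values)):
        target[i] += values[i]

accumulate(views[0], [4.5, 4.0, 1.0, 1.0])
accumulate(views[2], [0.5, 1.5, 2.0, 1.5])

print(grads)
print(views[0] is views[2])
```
[5.0, 5.5, 3.0, 2.5]
True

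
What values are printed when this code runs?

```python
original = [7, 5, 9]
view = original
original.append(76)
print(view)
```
[7, 5, 9, 76]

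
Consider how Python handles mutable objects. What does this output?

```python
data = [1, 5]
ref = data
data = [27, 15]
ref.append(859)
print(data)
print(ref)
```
[27, 15]
[1, 5, 859]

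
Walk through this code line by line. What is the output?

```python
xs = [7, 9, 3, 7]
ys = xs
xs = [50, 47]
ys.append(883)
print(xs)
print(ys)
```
[50, 47]
[7, 9, 3, 7, 883]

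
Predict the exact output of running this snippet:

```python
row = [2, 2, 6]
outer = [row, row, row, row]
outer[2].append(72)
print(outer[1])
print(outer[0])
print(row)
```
[2, 2, 6, 72]
[2, 2, 6, 72]
[2, 2, 6, 72]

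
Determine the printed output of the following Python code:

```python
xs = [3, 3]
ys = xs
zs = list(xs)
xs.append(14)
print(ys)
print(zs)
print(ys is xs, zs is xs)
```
[3, 3, 14]
[3, 3]
True False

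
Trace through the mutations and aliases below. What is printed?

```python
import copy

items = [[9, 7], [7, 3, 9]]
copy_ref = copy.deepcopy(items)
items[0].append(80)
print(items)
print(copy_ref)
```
[[9, 7, 80], [7, 3, 9]]
[[9, 7], [7, 3, 9]]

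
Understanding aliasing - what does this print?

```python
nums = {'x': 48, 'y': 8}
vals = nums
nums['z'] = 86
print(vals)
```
{'x': 48, 'y': 8, 'z': 86}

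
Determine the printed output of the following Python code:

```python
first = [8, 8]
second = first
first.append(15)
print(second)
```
[8, 8, 15]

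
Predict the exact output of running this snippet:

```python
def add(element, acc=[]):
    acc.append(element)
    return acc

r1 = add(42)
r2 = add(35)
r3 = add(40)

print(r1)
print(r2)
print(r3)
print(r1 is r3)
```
[42, 35, 40]
[42, 35, 40]
[42, 35, 40]
True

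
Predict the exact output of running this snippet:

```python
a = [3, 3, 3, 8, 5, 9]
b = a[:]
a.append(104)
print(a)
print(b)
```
[3, 3, 3, 8, 5, 9, 104]
[3, 3, 3, 8, 5, 9]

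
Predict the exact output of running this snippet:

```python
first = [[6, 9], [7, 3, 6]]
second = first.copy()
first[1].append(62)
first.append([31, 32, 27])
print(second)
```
[[6, 9], [7, 3, 6, 62]]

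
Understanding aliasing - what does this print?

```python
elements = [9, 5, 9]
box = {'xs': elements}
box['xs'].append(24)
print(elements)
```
[9, 5, 9, 24]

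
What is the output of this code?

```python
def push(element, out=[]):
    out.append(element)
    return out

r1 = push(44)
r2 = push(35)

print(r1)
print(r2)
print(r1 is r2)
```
[44, 35]
[44, 35]
True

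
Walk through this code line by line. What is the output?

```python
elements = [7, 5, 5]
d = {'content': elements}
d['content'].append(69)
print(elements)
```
[7, 5, 5, 69]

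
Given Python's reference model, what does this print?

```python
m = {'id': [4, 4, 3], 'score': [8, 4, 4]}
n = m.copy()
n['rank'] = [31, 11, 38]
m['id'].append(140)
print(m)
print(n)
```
{'id': [4, 4, 3, 140], 'score': [8, 4, 4]}
{'id': [4, 4, 3, 140], 'score': [8, 4, 4], 'rank': [31, 11, 38]}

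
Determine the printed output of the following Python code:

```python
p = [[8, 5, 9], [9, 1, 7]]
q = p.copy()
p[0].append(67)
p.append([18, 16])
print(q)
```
[[8, 5, 9, 67], [9, 1, 7]]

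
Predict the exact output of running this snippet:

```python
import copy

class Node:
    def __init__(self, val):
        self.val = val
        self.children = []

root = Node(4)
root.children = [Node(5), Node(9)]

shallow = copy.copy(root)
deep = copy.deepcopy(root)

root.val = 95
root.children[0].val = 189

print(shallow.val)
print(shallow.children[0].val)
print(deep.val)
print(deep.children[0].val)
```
4
189
4
5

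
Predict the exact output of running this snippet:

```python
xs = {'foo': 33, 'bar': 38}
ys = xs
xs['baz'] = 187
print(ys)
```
{'foo': 33, 'bar': 38, 'baz': 187}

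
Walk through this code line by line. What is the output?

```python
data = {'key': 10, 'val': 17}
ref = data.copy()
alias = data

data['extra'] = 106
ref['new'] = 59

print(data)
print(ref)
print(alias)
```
{'key': 10, 'val': 17, 'extra': 106}
{'key': 10, 'val': 17, 'new': 59}
{'key': 10, 'val': 17, 'extra': 106}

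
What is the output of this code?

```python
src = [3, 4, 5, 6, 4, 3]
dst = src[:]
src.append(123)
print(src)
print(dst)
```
[3, 4, 5, 6, 4, 3, 123]
[3, 4, 5, 6, 4, 3]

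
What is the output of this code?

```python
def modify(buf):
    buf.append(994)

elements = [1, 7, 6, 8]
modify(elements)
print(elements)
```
[1, 7, 6, 8, 994]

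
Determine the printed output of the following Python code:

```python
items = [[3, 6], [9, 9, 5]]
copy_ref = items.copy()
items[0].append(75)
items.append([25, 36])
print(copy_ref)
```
[[3, 6, 75], [9, 9, 5]]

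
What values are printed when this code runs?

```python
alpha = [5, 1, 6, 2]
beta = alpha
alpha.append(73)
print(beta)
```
[5, 1, 6, 2, 73]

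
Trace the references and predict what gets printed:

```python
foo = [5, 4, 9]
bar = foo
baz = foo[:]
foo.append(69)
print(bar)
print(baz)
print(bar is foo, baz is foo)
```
[5, 4, 9, 69]
[5, 4, 9]
True False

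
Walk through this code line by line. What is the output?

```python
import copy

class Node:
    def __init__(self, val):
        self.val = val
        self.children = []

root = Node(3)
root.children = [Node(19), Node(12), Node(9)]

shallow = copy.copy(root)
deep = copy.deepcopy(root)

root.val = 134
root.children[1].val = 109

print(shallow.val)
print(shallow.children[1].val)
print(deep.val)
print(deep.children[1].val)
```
3
109
3
12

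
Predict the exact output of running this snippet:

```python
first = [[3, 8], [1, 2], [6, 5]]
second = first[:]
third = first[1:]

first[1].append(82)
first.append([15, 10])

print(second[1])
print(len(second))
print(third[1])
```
[1, 2, 82]
3
[6, 5]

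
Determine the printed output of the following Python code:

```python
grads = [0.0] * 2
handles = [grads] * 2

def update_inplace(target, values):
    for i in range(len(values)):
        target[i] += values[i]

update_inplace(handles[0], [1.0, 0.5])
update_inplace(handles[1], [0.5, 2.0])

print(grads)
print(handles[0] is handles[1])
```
[1.5, 2.5]
True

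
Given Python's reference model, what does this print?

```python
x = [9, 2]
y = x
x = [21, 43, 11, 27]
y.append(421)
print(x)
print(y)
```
[21, 43, 11, 27]
[9, 2, 421]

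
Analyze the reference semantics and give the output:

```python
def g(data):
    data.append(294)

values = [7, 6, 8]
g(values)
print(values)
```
[7, 6, 8, 294]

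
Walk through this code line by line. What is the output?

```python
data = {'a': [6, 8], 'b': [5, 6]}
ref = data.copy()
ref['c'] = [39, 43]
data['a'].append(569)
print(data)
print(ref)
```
{'a': [6, 8, 569], 'b': [5, 6]}
{'a': [6, 8, 569], 'b': [5, 6], 'c': [39, 43]}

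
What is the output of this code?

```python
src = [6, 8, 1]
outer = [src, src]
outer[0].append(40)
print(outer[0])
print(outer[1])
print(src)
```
[6, 8, 1, 40]
[6, 8, 1, 40]
[6, 8, 1, 40]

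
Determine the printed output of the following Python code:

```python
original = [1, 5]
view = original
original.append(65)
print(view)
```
[1, 5, 65]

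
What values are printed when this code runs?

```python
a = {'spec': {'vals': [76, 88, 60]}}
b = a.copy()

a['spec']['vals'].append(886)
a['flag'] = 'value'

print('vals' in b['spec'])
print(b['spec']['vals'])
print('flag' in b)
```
True
[76, 88, 60, 886]
False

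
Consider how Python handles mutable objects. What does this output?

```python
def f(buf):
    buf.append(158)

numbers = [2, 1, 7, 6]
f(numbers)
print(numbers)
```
[2, 1, 7, 6, 158]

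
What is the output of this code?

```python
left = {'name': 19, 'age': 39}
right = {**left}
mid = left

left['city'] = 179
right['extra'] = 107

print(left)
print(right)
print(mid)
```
{'name': 19, 'age': 39, 'city': 179}
{'name': 19, 'age': 39, 'extra': 107}
{'name': 19, 'age': 39, 'city': 179}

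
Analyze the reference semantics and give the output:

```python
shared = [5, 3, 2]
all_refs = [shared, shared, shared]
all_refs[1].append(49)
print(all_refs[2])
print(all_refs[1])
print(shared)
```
[5, 3, 2, 49]
[5, 3, 2, 49]
[5, 3, 2, 49]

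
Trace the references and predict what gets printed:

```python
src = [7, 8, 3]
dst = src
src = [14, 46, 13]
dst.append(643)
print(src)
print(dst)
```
[14, 46, 13]
[7, 8, 3, 643]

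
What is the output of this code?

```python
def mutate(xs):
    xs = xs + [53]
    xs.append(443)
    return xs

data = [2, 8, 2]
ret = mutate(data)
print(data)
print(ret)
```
[2, 8, 2]
[2, 8, 2, 53, 443]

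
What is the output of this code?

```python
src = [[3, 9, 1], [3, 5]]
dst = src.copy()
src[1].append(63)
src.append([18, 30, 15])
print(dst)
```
[[3, 9, 1], [3, 5, 63]]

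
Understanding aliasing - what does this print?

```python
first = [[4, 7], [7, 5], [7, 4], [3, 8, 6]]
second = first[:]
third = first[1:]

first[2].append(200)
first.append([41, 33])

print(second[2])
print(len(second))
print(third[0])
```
[7, 4, 200]
4
[7, 5]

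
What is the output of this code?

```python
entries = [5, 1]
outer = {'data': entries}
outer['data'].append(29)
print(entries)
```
[5, 1, 29]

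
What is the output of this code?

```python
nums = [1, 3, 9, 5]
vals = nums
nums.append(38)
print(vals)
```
[1, 3, 9, 5, 38]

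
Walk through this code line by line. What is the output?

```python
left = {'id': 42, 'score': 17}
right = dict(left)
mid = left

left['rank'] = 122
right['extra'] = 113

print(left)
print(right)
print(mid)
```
{'id': 42, 'score': 17, 'rank': 122}
{'id': 42, 'score': 17, 'extra': 113}
{'id': 42, 'score': 17, 'rank': 122}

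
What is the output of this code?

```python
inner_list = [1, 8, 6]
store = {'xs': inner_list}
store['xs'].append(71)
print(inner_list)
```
[1, 8, 6, 71]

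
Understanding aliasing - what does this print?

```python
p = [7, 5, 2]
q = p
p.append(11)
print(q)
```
[7, 5, 2, 11]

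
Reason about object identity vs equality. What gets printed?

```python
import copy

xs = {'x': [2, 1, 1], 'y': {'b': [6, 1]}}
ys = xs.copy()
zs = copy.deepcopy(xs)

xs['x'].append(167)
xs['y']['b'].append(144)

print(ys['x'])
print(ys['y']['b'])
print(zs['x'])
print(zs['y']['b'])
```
[2, 1, 1, 167]
[6, 1, 144]
[2, 1, 1]
[6, 1]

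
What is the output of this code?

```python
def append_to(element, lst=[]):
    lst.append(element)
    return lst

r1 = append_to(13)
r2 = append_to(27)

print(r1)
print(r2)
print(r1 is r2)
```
[13, 27]
[13, 27]
True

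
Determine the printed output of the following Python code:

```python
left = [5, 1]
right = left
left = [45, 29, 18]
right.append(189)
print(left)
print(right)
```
[45, 29, 18]
[5, 1, 189]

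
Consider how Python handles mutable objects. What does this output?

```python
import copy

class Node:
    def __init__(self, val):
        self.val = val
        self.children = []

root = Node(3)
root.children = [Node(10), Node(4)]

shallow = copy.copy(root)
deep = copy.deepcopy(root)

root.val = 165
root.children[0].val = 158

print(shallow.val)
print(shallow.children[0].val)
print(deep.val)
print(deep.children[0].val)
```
3
158
3
10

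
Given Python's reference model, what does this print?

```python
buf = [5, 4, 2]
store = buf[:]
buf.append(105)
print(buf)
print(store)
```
[5, 4, 2, 105]
[5, 4, 2]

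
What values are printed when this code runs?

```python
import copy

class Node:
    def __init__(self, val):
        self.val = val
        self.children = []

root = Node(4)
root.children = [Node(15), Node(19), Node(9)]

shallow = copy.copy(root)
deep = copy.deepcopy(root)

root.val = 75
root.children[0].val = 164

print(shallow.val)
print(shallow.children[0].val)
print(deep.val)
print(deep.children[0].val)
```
4
164
4
15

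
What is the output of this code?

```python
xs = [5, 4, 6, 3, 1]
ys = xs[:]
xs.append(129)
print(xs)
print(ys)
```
[5, 4, 6, 3, 1, 129]
[5, 4, 6, 3, 1]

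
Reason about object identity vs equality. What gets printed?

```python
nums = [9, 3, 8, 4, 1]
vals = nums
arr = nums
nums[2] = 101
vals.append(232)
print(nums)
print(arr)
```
[9, 3, 101, 4, 1, 232]
[9, 3, 101, 4, 1, 232]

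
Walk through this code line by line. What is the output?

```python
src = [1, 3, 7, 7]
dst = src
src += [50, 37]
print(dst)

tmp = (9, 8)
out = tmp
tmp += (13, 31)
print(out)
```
[1, 3, 7, 7, 50, 37]
(9, 8)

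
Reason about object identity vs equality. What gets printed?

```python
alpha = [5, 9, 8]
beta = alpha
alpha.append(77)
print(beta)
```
[5, 9, 8, 77]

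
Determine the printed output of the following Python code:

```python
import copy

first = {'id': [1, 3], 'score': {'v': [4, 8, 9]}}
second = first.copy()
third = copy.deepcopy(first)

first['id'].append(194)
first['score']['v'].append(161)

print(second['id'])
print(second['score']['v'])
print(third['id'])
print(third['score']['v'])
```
[1, 3, 194]
[4, 8, 9, 161]
[1, 3]
[4, 8, 9]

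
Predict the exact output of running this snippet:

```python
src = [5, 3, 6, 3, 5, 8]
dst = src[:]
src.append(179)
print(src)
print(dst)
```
[5, 3, 6, 3, 5, 8, 179]
[5, 3, 6, 3, 5, 8]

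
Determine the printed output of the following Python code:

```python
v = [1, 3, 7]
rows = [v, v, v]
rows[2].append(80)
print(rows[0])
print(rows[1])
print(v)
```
[1, 3, 7, 80]
[1, 3, 7, 80]
[1, 3, 7, 80]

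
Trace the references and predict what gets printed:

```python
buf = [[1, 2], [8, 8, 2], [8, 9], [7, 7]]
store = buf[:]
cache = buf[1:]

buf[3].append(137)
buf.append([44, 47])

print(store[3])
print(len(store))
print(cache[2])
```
[7, 7, 137]
4
[7, 7, 137]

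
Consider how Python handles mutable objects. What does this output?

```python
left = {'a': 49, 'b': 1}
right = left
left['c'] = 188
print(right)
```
{'a': 49, 'b': 1, 'c': 188}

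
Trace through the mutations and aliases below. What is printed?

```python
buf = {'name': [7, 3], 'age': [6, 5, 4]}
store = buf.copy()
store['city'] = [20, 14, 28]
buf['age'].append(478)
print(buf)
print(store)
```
{'name': [7, 3], 'age': [6, 5, 4, 478]}
{'name': [7, 3], 'age': [6, 5, 4, 478], 'city': [20, 14, 28]}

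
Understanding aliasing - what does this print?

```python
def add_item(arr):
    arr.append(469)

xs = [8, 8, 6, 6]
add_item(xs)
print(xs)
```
[8, 8, 6, 6, 469]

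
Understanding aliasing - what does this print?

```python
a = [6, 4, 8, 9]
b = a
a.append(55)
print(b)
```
[6, 4, 8, 9, 55]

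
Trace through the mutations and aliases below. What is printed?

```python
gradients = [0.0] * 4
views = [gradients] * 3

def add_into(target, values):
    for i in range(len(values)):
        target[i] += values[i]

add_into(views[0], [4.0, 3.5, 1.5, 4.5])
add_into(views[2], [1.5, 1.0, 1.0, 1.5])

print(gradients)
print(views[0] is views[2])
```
[5.5, 4.5, 2.5, 6.0]
True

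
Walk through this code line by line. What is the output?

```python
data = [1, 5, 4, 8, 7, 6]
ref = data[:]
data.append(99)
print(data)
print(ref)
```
[1, 5, 4, 8, 7, 6, 99]
[1, 5, 4, 8, 7, 6]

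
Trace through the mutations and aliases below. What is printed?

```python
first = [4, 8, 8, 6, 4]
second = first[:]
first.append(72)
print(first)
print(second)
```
[4, 8, 8, 6, 4, 72]
[4, 8, 8, 6, 4]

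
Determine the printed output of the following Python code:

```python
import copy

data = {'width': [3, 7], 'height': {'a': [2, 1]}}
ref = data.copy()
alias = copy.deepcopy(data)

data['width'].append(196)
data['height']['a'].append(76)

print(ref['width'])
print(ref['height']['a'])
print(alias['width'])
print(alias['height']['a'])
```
[3, 7, 196]
[2, 1, 76]
[3, 7]
[2, 1]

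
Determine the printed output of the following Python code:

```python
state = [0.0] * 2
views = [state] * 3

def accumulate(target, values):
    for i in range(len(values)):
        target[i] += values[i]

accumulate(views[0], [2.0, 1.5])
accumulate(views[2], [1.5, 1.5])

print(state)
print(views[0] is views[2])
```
[3.5, 3.0]
True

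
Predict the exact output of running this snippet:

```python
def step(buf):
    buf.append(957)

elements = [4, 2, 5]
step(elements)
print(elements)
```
[4, 2, 5, 957]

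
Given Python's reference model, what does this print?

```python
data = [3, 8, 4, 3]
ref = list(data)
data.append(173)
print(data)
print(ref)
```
[3, 8, 4, 3, 173]
[3, 8, 4, 3]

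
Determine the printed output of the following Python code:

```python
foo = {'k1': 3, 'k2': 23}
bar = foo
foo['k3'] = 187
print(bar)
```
{'k1': 3, 'k2': 23, 'k3': 187}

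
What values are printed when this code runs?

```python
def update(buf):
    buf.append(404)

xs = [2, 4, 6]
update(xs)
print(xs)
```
[2, 4, 6, 404]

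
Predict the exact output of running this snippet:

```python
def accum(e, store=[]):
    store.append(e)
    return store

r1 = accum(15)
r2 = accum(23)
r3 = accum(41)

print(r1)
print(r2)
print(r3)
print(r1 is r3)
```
[15, 23, 41]
[15, 23, 41]
[15, 23, 41]
True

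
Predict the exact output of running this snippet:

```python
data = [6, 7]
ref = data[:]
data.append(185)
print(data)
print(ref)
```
[6, 7, 185]
[6, 7]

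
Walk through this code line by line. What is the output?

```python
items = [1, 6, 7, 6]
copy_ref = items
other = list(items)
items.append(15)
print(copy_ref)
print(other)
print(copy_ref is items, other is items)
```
[1, 6, 7, 6, 15]
[1, 6, 7, 6]
True False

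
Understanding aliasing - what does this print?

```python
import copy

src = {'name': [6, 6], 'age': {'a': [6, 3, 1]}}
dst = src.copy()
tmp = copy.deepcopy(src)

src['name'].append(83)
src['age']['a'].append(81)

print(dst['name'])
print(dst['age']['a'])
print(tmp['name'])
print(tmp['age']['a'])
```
[6, 6, 83]
[6, 3, 1, 81]
[6, 6]
[6, 3, 1]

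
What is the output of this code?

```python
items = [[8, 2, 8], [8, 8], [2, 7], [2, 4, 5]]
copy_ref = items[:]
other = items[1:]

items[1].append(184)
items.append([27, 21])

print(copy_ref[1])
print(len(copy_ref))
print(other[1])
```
[8, 8, 184]
4
[2, 7]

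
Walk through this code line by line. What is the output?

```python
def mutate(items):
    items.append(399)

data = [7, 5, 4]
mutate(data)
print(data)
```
[7, 5, 4, 399]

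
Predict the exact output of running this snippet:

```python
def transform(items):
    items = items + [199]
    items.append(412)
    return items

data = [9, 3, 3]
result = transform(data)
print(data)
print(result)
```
[9, 3, 3]
[9, 3, 3, 199, 412]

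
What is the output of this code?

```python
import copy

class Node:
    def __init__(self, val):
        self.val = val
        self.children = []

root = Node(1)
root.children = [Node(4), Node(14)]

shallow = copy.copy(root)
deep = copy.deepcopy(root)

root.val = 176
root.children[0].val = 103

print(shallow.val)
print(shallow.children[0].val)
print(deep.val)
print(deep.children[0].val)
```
1
103
1
4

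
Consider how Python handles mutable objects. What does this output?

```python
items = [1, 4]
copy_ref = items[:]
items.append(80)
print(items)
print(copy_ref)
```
[1, 4, 80]
[1, 4]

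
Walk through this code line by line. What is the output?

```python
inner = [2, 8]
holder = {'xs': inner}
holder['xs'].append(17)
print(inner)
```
[2, 8, 17]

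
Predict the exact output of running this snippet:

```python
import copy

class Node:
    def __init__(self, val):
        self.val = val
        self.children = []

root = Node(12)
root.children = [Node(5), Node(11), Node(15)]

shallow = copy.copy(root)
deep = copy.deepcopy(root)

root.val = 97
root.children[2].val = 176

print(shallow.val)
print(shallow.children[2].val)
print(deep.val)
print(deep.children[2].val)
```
12
176
12
15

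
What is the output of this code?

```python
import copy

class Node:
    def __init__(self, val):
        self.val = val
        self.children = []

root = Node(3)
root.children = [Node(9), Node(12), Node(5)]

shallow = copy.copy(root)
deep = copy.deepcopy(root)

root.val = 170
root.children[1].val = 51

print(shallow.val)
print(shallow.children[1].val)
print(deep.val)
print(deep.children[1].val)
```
3
51
3
12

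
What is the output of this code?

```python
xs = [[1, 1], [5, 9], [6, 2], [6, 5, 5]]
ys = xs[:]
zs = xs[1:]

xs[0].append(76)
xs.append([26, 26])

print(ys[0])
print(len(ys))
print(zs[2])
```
[1, 1, 76]
4
[6, 5, 5]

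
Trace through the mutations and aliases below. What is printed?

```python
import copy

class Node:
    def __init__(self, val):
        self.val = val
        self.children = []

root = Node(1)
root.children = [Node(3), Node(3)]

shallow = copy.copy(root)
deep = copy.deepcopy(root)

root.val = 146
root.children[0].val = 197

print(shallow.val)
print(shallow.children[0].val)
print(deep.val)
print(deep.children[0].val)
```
1
197
1
3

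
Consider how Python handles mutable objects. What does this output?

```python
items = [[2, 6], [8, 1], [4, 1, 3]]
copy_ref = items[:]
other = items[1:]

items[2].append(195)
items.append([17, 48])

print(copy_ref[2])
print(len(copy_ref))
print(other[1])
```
[4, 1, 3, 195]
3
[4, 1, 3, 195]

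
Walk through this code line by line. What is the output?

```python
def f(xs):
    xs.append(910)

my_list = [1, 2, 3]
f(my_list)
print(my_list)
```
[1, 2, 3, 910]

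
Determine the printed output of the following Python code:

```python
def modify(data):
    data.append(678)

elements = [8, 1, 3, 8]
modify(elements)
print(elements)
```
[8, 1, 3, 8, 678]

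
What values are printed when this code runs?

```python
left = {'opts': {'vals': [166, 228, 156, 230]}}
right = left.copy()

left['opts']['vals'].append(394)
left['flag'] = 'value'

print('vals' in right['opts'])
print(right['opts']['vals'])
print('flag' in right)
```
True
[166, 228, 156, 230, 394]
False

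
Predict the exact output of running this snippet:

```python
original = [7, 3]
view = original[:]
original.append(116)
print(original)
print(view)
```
[7, 3, 116]
[7, 3]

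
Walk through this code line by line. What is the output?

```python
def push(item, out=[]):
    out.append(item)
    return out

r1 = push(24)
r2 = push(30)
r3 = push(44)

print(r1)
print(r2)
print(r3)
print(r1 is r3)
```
[24, 30, 44]
[24, 30, 44]
[24, 30, 44]
True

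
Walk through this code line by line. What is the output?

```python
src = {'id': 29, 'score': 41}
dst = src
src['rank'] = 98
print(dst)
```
{'id': 29, 'score': 41, 'rank': 98}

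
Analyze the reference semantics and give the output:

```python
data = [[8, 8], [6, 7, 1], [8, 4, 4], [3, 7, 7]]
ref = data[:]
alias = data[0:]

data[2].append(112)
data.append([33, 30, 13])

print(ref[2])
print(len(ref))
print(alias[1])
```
[8, 4, 4, 112]
4
[6, 7, 1]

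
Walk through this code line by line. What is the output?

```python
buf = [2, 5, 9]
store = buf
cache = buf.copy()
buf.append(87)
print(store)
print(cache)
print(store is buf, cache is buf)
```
[2, 5, 9, 87]
[2, 5, 9]
True False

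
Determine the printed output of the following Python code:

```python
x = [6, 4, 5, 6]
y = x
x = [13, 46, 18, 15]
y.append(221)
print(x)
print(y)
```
[13, 46, 18, 15]
[6, 4, 5, 6, 221]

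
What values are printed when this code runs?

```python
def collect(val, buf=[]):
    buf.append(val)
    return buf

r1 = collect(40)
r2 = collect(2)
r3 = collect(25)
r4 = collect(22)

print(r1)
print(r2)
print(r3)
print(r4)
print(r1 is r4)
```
[40, 2, 25, 22]
[40, 2, 25, 22]
[40, 2, 25, 22]
[40, 2, 25, 22]
True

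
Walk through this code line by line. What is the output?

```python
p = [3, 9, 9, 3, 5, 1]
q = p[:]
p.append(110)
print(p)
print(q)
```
[3, 9, 9, 3, 5, 1, 110]
[3, 9, 9, 3, 5, 1]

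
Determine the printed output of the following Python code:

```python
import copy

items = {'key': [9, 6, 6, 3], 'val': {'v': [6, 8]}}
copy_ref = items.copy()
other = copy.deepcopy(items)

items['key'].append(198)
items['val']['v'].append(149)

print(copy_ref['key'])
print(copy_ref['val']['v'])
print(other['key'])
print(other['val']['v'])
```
[9, 6, 6, 3, 198]
[6, 8, 149]
[9, 6, 6, 3]
[6, 8]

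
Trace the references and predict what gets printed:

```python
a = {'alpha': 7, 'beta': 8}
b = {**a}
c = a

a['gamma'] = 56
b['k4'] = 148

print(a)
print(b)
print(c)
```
{'alpha': 7, 'beta': 8, 'gamma': 56}
{'alpha': 7, 'beta': 8, 'k4': 148}
{'alpha': 7, 'beta': 8, 'gamma': 56}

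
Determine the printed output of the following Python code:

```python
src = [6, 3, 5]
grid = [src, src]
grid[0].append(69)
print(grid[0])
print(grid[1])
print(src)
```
[6, 3, 5, 69]
[6, 3, 5, 69]
[6, 3, 5, 69]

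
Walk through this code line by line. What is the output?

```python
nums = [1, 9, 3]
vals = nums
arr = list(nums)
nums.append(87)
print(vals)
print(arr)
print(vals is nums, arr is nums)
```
[1, 9, 3, 87]
[1, 9, 3]
True False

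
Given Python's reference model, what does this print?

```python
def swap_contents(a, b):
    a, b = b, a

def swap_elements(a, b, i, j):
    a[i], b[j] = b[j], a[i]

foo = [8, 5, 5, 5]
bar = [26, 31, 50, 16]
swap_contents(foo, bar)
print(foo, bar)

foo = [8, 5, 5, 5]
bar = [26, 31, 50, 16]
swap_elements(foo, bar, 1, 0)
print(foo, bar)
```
[8, 5, 5, 5] [26, 31, 50, 16]
[8, 26, 5, 5] [5, 31, 50, 16]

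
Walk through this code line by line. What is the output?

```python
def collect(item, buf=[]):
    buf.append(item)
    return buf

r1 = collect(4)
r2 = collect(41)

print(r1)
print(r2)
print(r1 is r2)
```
[4, 41]
[4, 41]
True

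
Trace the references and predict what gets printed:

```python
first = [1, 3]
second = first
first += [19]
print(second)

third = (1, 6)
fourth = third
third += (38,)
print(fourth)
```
[1, 3, 19]
(1, 6)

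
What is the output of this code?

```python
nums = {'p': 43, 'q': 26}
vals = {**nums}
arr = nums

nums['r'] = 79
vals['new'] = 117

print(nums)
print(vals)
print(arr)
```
{'p': 43, 'q': 26, 'r': 79}
{'p': 43, 'q': 26, 'new': 117}
{'p': 43, 'q': 26, 'r': 79}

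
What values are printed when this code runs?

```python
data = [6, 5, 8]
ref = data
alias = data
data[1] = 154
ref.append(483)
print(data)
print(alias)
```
[6, 154, 8, 483]
[6, 154, 8, 483]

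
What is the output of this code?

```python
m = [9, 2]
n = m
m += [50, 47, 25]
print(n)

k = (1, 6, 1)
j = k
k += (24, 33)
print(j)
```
[9, 2, 50, 47, 25]
(1, 6, 1)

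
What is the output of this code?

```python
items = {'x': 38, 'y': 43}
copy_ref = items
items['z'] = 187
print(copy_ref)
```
{'x': 38, 'y': 43, 'z': 187}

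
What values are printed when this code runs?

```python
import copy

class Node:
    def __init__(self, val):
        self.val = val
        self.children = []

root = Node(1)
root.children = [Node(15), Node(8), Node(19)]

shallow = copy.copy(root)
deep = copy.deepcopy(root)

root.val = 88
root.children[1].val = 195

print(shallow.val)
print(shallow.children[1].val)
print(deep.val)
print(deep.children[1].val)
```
1
195
1
8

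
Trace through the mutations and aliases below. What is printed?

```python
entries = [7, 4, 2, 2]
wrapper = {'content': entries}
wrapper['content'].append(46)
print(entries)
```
[7, 4, 2, 2, 46]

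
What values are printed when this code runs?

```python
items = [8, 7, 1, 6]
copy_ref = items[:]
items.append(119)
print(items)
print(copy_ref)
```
[8, 7, 1, 6, 119]
[8, 7, 1, 6]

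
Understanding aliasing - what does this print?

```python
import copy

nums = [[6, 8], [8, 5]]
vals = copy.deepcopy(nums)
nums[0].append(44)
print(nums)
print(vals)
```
[[6, 8, 44], [8, 5]]
[[6, 8], [8, 5]]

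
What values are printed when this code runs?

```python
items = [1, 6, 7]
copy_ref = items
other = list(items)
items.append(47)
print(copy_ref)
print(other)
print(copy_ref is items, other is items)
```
[1, 6, 7, 47]
[1, 6, 7]
True False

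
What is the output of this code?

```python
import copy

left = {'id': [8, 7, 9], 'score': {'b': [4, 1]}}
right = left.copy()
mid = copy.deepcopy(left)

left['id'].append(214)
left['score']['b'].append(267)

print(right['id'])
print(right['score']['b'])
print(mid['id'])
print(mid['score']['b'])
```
[8, 7, 9, 214]
[4, 1, 267]
[8, 7, 9]
[4, 1]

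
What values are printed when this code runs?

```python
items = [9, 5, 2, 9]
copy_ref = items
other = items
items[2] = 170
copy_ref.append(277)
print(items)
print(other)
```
[9, 5, 170, 9, 277]
[9, 5, 170, 9, 277]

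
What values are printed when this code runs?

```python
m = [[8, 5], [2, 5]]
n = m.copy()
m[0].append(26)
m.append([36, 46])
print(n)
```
[[8, 5, 26], [2, 5]]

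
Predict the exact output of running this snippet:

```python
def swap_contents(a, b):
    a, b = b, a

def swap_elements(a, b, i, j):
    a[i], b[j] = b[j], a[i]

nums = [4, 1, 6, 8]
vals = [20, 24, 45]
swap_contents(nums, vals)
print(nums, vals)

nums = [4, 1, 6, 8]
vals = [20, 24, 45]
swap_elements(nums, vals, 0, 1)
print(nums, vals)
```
[4, 1, 6, 8] [20, 24, 45]
[24, 1, 6, 8] [20, 4, 45]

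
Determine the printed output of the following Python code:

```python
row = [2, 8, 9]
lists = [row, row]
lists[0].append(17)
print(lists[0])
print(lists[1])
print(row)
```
[2, 8, 9, 17]
[2, 8, 9, 17]
[2, 8, 9, 17]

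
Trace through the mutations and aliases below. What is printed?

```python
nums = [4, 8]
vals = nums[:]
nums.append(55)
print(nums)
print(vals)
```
[4, 8, 55]
[4, 8]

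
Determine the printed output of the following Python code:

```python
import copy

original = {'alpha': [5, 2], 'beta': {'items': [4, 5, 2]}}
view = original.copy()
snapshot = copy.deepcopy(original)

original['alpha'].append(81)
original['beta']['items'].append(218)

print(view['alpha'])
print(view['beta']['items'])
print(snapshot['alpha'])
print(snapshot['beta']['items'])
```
[5, 2, 81]
[4, 5, 2, 218]
[5, 2]
[4, 5, 2]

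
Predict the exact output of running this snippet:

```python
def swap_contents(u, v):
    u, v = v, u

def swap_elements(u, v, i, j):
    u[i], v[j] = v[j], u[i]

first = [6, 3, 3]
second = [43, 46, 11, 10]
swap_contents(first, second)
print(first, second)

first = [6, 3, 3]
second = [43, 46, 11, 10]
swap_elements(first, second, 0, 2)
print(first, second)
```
[6, 3, 3] [43, 46, 11, 10]
[11, 3, 3] [43, 46, 6, 10]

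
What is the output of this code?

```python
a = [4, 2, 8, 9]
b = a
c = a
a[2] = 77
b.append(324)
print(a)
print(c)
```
[4, 2, 77, 9, 324]
[4, 2, 77, 9, 324]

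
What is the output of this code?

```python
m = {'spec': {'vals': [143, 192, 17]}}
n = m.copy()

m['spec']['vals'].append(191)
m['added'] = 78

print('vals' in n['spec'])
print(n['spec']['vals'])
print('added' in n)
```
True
[143, 192, 17, 191]
False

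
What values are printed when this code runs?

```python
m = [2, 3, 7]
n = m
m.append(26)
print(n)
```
[2, 3, 7, 26]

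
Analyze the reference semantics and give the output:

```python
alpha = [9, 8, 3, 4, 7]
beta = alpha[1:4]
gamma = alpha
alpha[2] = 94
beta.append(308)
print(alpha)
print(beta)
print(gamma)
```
[9, 8, 94, 4, 7]
[8, 3, 4, 308]
[9, 8, 94, 4, 7]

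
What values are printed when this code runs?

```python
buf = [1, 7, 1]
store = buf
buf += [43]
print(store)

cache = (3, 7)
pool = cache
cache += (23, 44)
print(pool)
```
[1, 7, 1, 43]
(3, 7)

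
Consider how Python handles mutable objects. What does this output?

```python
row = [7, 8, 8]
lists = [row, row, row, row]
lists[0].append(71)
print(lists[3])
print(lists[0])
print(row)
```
[7, 8, 8, 71]
[7, 8, 8, 71]
[7, 8, 8, 71]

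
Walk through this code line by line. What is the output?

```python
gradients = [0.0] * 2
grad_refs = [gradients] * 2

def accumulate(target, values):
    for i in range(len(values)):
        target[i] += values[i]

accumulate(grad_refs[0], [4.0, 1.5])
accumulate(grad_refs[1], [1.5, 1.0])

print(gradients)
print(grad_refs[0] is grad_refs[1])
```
[5.5, 2.5]
True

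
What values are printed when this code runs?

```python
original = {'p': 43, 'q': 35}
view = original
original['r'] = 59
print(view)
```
{'p': 43, 'q': 35, 'r': 59}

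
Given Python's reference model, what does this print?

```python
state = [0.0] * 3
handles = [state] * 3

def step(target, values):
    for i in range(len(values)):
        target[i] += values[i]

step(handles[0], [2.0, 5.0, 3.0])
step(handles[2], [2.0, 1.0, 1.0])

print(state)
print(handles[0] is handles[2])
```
[4.0, 6.0, 4.0]
True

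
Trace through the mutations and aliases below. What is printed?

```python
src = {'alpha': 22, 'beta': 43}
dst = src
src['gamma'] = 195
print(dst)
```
{'alpha': 22, 'beta': 43, 'gamma': 195}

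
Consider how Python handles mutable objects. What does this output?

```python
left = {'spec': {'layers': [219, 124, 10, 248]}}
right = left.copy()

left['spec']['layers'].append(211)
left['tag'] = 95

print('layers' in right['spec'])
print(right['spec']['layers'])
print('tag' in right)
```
True
[219, 124, 10, 248, 211]
False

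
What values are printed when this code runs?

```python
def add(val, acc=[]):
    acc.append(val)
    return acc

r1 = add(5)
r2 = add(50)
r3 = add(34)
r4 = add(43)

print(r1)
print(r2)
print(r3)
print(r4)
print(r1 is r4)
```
[5, 50, 34, 43]
[5, 50, 34, 43]
[5, 50, 34, 43]
[5, 50, 34, 43]
True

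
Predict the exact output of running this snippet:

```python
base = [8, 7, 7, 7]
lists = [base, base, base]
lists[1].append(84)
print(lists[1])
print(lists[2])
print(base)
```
[8, 7, 7, 7, 84]
[8, 7, 7, 7, 84]
[8, 7, 7, 7, 84]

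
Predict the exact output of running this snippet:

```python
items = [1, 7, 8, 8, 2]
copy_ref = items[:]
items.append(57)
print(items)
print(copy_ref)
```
[1, 7, 8, 8, 2, 57]
[1, 7, 8, 8, 2]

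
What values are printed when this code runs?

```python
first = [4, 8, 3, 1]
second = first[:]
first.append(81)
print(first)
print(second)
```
[4, 8, 3, 1, 81]
[4, 8, 3, 1]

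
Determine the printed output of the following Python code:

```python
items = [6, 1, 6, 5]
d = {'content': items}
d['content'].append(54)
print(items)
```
[6, 1, 6, 5, 54]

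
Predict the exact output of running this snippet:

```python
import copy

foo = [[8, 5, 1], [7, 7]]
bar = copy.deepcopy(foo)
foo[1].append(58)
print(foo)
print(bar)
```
[[8, 5, 1], [7, 7, 58]]
[[8, 5, 1], [7, 7]]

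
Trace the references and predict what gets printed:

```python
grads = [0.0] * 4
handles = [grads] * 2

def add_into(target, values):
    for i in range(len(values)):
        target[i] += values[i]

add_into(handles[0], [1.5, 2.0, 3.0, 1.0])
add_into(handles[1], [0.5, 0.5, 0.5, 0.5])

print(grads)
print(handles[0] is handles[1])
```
[2.0, 2.5, 3.5, 1.5]
True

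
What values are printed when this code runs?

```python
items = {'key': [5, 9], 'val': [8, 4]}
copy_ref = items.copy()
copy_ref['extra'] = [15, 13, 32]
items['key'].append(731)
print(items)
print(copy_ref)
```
{'key': [5, 9, 731], 'val': [8, 4]}
{'key': [5, 9, 731], 'val': [8, 4], 'extra': [15, 13, 32]}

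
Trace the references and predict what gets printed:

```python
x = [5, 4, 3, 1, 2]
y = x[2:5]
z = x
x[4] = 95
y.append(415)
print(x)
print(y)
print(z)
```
[5, 4, 3, 1, 95]
[3, 1, 2, 415]
[5, 4, 3, 1, 95]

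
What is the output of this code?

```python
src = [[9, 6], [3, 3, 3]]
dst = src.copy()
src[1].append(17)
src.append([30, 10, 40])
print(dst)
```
[[9, 6], [3, 3, 3, 17]]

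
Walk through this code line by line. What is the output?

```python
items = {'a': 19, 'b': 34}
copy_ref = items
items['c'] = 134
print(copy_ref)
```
{'a': 19, 'b': 34, 'c': 134}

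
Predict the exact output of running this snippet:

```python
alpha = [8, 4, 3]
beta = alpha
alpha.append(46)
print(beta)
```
[8, 4, 3, 46]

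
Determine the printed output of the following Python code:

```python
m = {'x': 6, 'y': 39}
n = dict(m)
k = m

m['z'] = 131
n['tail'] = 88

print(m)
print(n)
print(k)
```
{'x': 6, 'y': 39, 'z': 131}
{'x': 6, 'y': 39, 'tail': 88}
{'x': 6, 'y': 39, 'z': 131}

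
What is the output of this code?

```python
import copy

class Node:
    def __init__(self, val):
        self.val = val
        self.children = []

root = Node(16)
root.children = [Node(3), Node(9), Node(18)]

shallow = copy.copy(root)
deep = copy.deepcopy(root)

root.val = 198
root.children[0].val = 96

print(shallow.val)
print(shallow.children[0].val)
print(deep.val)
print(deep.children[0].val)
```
16
96
16
3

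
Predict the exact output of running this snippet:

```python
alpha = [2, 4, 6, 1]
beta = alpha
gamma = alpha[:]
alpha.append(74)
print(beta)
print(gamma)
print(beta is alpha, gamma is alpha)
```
[2, 4, 6, 1, 74]
[2, 4, 6, 1]
True False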